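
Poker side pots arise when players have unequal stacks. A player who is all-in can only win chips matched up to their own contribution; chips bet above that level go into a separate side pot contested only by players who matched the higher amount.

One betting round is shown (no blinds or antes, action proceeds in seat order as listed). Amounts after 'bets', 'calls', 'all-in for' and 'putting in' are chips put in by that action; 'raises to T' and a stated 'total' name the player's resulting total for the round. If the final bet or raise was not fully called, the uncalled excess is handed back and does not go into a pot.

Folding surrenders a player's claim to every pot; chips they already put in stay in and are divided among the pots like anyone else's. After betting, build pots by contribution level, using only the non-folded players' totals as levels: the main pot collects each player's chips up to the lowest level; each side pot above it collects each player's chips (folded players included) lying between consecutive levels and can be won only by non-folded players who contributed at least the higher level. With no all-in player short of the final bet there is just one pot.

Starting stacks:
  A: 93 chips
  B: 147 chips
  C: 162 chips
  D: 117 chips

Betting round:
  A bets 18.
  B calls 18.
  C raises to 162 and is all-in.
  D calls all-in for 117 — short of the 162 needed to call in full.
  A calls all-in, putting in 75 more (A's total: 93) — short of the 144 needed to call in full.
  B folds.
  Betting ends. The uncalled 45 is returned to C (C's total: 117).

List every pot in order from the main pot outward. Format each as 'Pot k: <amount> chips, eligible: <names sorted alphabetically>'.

Pot 1: 297 chips, eligible: A, C, D
Pot 2: 48 chips, eligible: C, D

Derivation:
Contributions (after 45 returned to C): A=93, B=18, C=117, D=117
Folded: B
Pot levels (distinct totals of non-folded players): 93, 117
Layer 1-93: A 93 + B 18 + C 93 + D 93 = 297 chips; eligible A, C, D
Layer 94-117: 24 each from C, D = 24*2 = 48 chips; eligible C, D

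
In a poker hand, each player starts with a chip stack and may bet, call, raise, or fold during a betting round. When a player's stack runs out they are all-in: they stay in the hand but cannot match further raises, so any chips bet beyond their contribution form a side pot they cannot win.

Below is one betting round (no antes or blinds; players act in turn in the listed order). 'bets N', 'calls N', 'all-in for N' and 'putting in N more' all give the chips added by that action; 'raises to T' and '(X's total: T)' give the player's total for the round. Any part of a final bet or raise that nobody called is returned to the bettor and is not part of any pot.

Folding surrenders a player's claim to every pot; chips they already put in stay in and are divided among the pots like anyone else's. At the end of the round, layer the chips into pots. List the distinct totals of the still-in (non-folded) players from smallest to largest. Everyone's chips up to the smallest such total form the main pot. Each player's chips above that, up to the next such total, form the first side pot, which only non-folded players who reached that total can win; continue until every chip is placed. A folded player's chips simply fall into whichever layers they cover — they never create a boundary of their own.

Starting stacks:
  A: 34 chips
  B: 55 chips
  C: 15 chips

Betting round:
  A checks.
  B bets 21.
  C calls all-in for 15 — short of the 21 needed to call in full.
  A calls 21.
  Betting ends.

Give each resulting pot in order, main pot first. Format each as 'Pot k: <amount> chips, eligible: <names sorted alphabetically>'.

Contributions: A=21, B=21, C=15
Pot levels (distinct totals of non-folded players): 15, 21
Layer 1-15: 15 each from A, B, C = 15*3 = 45 chips; eligible A, B, C
Layer 16-21: 6 each from A, B = 6*2 = 12 chips; eligible A, B

Pot 1: 45 chips, eligible: A, B, C
Pot 2: 12 chips, eligible: A, B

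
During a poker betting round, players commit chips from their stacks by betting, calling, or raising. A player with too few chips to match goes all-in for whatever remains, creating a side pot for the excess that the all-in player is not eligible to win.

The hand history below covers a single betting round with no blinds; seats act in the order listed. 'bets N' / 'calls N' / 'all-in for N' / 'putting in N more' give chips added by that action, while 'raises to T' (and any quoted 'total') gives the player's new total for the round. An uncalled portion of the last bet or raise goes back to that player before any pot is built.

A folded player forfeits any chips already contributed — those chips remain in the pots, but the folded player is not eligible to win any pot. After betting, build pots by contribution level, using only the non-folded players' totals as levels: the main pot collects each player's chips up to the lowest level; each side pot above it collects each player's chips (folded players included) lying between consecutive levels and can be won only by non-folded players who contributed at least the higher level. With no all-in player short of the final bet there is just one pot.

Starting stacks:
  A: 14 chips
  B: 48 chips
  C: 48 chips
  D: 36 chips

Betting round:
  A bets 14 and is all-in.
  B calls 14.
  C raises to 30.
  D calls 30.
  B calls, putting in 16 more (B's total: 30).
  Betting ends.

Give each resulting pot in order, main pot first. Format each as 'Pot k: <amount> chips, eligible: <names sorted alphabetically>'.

Contributions: A=14, B=30, C=30, D=30
Pot levels (distinct totals of non-folded players): 14, 30
Layer 1-14: 14 each from A, B, C, D = 14*4 = 56 chips; eligible A, B, C, D
Layer 15-30: 16 each from B, C, D = 16*3 = 48 chips; eligible B, C, D

Pot 1: 56 chips, eligible: A, B, C, D
Pot 2: 48 chips, eligible: B, C, D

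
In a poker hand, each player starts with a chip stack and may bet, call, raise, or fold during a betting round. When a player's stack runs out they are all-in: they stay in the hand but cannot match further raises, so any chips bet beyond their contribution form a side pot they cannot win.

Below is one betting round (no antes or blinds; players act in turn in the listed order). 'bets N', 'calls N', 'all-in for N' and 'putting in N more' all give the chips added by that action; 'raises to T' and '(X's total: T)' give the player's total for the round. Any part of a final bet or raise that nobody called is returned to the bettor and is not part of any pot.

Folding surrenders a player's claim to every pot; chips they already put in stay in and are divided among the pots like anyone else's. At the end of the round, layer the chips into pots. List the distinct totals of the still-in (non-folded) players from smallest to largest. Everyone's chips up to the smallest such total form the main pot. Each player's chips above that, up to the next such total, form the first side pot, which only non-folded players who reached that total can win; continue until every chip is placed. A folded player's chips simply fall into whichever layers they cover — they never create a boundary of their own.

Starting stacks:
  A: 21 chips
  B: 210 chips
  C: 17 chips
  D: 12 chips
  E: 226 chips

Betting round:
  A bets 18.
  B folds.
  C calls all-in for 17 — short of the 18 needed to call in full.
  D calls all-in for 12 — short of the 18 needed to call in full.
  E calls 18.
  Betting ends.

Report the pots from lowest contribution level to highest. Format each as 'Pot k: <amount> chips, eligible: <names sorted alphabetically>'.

Contributions: A=18, C=17, D=12, E=18
Folded: B
Pot levels (distinct totals of non-folded players): 12, 17, 18
Layer 1-12: 12 each from A, C, D, E = 12*4 = 48 chips; eligible A, C, D, E
Layer 13-17: 5 each from A, C, E = 5*3 = 15 chips; eligible A, C, E
Layer 18-18: 1 each from A, E = 1*2 = 2 chips; eligible A, E

Pot 1: 48 chips, eligible: A, C, D, E
Pot 2: 15 chips, eligible: A, C, E
Pot 3: 2 chips, eligible: A, E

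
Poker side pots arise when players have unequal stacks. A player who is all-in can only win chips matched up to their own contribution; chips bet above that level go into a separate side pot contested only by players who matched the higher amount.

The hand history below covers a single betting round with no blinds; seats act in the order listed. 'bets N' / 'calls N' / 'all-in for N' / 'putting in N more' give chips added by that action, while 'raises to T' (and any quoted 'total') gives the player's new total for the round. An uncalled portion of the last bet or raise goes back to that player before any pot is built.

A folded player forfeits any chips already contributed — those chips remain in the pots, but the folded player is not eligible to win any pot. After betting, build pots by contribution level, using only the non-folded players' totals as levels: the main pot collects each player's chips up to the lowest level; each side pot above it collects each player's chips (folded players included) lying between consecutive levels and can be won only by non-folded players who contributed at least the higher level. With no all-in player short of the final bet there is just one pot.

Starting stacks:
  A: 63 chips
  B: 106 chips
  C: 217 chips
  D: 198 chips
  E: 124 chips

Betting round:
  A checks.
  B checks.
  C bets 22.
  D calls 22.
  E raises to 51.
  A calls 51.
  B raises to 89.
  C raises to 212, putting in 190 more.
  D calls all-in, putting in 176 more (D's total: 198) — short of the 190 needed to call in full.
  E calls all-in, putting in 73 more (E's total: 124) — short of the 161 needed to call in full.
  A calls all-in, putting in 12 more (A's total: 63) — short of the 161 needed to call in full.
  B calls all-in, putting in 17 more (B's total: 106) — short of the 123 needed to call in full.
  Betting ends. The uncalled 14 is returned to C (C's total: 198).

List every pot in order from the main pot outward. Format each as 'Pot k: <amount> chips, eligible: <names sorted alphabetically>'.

Pot 1: 315 chips, eligible: A, B, C, D, E
Pot 2: 172 chips, eligible: B, C, D, E
Pot 3: 54 chips, eligible: C, D, E
Pot 4: 148 chips, eligible: C, D

Derivation:
Contributions (after 14 returned to C): A=63, B=106, C=198, D=198, E=124
Pot levels (distinct totals of non-folded players): 63, 106, 124, 198
Layer 1-63: 63 each from A, B, C, D, E = 63*5 = 315 chips; eligible A, B, C, D, E
Layer 64-106: 43 each from B, C, D, E = 43*4 = 172 chips; eligible B, C, D, E
Layer 107-124: 18 each from C, D, E = 18*3 = 54 chips; eligible C, D, E
Layer 125-198: 74 each from C, D = 74*2 = 148 chips; eligible C, D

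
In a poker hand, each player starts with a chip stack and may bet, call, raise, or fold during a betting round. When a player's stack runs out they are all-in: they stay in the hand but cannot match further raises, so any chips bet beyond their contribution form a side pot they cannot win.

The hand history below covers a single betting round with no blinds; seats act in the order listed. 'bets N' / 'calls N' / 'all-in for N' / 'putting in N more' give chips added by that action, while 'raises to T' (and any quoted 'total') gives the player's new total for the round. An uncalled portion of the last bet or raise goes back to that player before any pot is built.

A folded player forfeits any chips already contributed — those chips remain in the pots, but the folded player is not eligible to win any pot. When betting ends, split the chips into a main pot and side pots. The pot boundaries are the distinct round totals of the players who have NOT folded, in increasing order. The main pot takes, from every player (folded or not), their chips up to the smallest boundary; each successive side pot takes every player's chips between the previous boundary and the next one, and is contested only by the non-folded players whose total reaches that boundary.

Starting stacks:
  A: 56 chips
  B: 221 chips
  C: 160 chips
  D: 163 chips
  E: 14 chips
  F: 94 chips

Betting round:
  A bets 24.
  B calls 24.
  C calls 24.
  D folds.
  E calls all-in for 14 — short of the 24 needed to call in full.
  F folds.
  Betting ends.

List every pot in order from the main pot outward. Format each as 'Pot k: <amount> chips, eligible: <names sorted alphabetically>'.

Pot 1: 56 chips, eligible: A, B, C, E
Pot 2: 30 chips, eligible: A, B, C

Derivation:
Contributions: A=24, B=24, C=24, E=14
Folded: D, F
Pot levels (distinct totals of non-folded players): 14, 24
Layer 1-14: 14 each from A, B, C, E = 14*4 = 56 chips; eligible A, B, C, E
Layer 15-24: 10 each from A, B, C = 10*3 = 30 chips; eligible A, B, C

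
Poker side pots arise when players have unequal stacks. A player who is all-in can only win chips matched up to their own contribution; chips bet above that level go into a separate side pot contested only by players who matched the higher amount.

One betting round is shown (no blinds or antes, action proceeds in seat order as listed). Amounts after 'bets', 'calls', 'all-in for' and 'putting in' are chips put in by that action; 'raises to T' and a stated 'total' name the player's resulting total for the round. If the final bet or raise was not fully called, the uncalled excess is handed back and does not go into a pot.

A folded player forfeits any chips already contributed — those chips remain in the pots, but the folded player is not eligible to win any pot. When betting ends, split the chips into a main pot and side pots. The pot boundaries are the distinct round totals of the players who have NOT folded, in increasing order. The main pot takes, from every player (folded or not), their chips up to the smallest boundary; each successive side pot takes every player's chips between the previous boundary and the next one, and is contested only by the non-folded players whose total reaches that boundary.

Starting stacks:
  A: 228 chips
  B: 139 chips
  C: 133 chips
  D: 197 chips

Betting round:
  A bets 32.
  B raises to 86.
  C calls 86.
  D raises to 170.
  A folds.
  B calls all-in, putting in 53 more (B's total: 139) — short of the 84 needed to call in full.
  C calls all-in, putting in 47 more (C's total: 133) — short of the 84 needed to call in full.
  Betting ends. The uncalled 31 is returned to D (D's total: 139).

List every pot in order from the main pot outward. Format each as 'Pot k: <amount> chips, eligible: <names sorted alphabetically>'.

Contributions (after 31 returned to D): A=32, B=139, C=133, D=139
Folded: A
Pot levels (distinct totals of non-folded players): 133, 139
Layer 1-133: A 32 + B 133 + C 133 + D 133 = 431 chips; eligible B, C, D
Layer 134-139: 6 each from B, D = 6*2 = 12 chips; eligible B, D

Pot 1: 431 chips, eligible: B, C, D
Pot 2: 12 chips, eligible: B, D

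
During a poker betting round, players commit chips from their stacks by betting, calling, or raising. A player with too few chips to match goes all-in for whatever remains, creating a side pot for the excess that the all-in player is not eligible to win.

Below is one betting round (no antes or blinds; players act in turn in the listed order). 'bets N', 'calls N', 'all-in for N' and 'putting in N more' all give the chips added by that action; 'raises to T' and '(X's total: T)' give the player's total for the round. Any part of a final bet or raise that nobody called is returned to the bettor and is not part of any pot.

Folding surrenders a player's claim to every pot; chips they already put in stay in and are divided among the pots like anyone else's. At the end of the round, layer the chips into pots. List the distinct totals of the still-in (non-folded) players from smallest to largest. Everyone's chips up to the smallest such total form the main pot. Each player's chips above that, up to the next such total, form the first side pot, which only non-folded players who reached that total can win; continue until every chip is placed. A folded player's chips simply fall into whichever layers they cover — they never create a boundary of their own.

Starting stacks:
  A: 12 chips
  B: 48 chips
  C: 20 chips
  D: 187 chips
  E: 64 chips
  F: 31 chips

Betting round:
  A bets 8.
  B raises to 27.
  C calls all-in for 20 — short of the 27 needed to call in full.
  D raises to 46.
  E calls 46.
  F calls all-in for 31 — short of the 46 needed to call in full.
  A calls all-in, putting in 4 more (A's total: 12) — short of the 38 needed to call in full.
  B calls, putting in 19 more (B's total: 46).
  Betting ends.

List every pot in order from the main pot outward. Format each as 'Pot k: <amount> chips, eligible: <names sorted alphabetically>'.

Pot 1: 72 chips, eligible: A, B, C, D, E, F
Pot 2: 40 chips, eligible: B, C, D, E, F
Pot 3: 44 chips, eligible: B, D, E, F
Pot 4: 45 chips, eligible: B, D, E

Derivation:
Contributions: A=12, B=46, C=20, D=46, E=46, F=31
Pot levels (distinct totals of non-folded players): 12, 20, 31, 46
Layer 1-12: 12 each from A, B, C, D, E, F = 12*6 = 72 chips; eligible A, B, C, D, E, F
Layer 13-20: 8 each from B, C, D, E, F = 8*5 = 40 chips; eligible B, C, D, E, F
Layer 21-31: 11 each from B, D, E, F = 11*4 = 44 chips; eligible B, D, E, F
Layer 32-46: 15 each from B, D, E = 15*3 = 45 chips; eligible B, D, E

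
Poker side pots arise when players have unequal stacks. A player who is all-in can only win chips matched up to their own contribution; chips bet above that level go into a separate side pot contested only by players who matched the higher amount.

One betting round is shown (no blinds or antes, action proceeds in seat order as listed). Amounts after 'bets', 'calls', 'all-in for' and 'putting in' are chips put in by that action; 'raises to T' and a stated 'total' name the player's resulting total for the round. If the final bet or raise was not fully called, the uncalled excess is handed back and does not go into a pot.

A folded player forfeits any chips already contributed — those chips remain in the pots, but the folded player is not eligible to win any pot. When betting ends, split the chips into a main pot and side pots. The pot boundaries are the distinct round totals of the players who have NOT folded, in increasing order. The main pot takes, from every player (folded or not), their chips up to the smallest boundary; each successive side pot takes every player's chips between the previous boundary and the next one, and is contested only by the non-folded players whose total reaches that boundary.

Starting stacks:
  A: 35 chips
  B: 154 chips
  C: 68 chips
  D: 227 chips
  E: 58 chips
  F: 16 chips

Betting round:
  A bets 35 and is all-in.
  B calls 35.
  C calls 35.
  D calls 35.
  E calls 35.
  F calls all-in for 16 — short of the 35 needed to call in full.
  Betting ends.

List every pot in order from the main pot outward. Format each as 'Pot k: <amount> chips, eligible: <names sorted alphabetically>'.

Pot 1: 96 chips, eligible: A, B, C, D, E, F
Pot 2: 95 chips, eligible: A, B, C, D, E

Derivation:
Contributions: A=35, B=35, C=35, D=35, E=35, F=16
Pot levels (distinct totals of non-folded players): 16, 35
Layer 1-16: 16 each from A, B, C, D, E, F = 16*6 = 96 chips; eligible A, B, C, D, E, F
Layer 17-35: 19 each from A, B, C, D, E = 19*5 = 95 chips; eligible A, B, C, D, E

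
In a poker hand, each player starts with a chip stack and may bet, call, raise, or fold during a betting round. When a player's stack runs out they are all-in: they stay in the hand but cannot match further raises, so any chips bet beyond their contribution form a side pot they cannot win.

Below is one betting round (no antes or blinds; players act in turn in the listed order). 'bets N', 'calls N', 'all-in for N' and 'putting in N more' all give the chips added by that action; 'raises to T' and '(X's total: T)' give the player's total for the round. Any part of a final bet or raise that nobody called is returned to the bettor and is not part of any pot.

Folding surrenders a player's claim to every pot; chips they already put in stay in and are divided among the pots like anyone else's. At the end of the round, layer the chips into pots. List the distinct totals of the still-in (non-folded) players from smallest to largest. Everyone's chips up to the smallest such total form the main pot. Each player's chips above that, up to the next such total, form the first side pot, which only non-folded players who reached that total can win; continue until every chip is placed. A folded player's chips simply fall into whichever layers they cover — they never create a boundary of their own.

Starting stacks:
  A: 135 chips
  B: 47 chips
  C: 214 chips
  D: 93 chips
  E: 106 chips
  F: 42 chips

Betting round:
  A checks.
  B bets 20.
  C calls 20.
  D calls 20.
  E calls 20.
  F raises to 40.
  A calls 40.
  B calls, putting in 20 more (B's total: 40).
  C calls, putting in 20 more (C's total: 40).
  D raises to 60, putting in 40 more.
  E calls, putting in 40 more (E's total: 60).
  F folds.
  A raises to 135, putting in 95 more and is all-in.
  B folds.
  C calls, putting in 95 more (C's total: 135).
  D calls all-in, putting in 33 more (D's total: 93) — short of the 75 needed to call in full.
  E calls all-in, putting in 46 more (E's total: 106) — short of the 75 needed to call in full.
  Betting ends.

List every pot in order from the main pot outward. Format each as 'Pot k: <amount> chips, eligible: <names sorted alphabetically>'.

Contributions: A=135, B=40, C=135, D=93, E=106, F=40
Folded: B, F
Pot levels (distinct totals of non-folded players): 93, 106, 135
Layer 1-93: A 93 + B 40 + C 93 + D 93 + E 93 + F 40 = 452 chips; eligible A, C, D, E
Layer 94-106: 13 each from A, C, E = 13*3 = 39 chips; eligible A, C, E
Layer 107-135: 29 each from A, C = 29*2 = 58 chips; eligible A, C

Pot 1: 452 chips, eligible: A, C, D, E
Pot 2: 39 chips, eligible: A, C, E
Pot 3: 58 chips, eligible: A, C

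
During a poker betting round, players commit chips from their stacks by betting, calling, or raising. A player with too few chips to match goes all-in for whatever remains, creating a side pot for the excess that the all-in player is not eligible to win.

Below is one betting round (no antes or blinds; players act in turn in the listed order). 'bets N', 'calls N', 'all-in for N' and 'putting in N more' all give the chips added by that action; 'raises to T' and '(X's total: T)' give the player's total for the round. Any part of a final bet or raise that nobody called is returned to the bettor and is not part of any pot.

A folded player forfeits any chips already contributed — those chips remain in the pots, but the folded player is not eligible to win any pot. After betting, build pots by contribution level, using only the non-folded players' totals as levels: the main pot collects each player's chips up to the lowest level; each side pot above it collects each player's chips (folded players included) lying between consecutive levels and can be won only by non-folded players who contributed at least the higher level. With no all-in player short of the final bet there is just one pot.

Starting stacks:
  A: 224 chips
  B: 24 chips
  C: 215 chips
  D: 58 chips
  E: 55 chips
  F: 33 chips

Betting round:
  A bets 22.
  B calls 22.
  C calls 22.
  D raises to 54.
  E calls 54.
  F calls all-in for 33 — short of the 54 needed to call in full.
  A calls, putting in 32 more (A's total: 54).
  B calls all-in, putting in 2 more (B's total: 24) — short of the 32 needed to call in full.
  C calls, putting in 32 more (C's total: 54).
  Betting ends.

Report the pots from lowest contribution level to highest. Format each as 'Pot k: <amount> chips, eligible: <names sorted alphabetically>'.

Pot 1: 144 chips, eligible: A, B, C, D, E, F
Pot 2: 45 chips, eligible: A, C, D, E, F
Pot 3: 84 chips, eligible: A, C, D, E

Derivation:
Contributions: A=54, B=24, C=54, D=54, E=54, F=33
Pot levels (distinct totals of non-folded players): 24, 33, 54
Layer 1-24: 24 each from A, B, C, D, E, F = 24*6 = 144 chips; eligible A, B, C, D, E, F
Layer 25-33: 9 each from A, C, D, E, F = 9*5 = 45 chips; eligible A, C, D, E, F
Layer 34-54: 21 each from A, C, D, E = 21*4 = 84 chips; eligible A, C, D, E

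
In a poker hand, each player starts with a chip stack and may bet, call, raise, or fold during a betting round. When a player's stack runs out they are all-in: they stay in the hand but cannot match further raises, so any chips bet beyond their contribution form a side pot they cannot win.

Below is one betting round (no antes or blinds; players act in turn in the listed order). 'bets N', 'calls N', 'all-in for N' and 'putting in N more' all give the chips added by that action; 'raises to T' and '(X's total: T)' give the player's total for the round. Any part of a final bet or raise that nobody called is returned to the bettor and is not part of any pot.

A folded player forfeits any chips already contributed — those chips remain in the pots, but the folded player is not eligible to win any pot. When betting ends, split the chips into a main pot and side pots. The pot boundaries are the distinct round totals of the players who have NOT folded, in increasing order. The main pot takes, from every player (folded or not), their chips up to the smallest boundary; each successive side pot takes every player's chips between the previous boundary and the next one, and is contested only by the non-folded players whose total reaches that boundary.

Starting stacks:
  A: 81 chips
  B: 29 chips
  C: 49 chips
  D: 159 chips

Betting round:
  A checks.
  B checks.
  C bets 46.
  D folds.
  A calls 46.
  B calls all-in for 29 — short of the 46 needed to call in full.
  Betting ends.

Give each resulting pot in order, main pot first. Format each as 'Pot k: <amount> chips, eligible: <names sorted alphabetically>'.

Pot 1: 87 chips, eligible: A, B, C
Pot 2: 34 chips, eligible: A, C

Derivation:
Contributions: A=46, B=29, C=46
Folded: D
Pot levels (distinct totals of non-folded players): 29, 46
Layer 1-29: 29 each from A, B, C = 29*3 = 87 chips; eligible A, B, C
Layer 30-46: 17 each from A, C = 17*2 = 34 chips; eligible A, C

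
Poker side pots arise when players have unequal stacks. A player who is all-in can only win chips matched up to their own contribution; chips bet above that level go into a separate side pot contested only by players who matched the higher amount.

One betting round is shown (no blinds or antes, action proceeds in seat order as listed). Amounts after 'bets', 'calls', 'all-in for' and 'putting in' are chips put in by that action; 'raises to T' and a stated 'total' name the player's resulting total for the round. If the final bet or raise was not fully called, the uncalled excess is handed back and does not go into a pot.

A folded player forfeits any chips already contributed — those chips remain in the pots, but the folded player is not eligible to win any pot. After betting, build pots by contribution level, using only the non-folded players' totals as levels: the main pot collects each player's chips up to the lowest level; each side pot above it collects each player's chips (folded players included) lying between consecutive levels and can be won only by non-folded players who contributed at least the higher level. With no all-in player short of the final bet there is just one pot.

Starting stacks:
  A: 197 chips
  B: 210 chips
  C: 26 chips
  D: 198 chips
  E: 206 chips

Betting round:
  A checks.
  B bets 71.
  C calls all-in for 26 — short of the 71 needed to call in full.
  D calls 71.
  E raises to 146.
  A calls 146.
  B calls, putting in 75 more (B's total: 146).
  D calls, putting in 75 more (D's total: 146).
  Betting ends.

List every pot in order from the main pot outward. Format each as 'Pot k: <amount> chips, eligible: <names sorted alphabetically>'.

Pot 1: 130 chips, eligible: A, B, C, D, E
Pot 2: 480 chips, eligible: A, B, D, E

Derivation:
Contributions: A=146, B=146, C=26, D=146, E=146
Pot levels (distinct totals of non-folded players): 26, 146
Layer 1-26: 26 each from A, B, C, D, E = 26*5 = 130 chips; eligible A, B, C, D, E
Layer 27-146: 120 each from A, B, D, E = 120*4 = 480 chips; eligible A, B, D, E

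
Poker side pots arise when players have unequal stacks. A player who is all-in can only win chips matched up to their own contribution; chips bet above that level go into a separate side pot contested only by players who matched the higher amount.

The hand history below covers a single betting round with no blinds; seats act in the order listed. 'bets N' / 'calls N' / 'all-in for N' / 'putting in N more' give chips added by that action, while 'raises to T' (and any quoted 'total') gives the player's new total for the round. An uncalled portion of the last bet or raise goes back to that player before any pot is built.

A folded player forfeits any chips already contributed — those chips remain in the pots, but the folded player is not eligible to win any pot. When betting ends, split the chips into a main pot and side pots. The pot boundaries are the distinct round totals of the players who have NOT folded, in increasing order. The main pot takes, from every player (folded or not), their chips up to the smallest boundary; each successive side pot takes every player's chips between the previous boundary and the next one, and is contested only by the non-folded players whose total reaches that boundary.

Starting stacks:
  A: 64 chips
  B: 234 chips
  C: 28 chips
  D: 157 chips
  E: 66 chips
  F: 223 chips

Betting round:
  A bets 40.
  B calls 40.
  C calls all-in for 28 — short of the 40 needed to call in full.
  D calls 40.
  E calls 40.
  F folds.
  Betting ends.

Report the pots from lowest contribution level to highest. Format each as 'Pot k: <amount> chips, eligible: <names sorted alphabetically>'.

Contributions: A=40, B=40, C=28, D=40, E=40
Folded: F
Pot levels (distinct totals of non-folded players): 28, 40
Layer 1-28: 28 each from A, B, C, D, E = 28*5 = 140 chips; eligible A, B, C, D, E
Layer 29-40: 12 each from A, B, D, E = 12*4 = 48 chips; eligible A, B, D, E

Pot 1: 140 chips, eligible: A, B, C, D, E
Pot 2: 48 chips, eligible: A, B, D, E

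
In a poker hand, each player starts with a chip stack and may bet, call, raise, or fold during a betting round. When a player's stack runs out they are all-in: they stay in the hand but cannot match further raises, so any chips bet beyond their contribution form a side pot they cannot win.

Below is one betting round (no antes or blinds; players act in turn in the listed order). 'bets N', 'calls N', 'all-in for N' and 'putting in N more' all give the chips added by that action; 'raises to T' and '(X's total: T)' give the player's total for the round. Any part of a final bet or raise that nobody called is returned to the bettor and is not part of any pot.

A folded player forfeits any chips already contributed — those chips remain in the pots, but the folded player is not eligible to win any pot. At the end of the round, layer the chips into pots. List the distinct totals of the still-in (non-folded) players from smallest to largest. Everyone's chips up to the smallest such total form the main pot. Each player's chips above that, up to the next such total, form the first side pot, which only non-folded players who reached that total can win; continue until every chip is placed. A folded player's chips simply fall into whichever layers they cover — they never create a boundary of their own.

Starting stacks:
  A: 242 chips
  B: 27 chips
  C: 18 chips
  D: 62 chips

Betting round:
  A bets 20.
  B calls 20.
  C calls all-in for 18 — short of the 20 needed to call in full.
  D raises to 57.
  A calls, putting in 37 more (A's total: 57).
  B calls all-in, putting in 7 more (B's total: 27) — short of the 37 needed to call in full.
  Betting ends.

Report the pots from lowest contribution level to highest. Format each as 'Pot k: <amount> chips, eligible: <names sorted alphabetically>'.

Contributions: A=57, B=27, C=18, D=57
Pot levels (distinct totals of non-folded players): 18, 27, 57
Layer 1-18: 18 each from A, B, C, D = 18*4 = 72 chips; eligible A, B, C, D
Layer 19-27: 9 each from A, B, D = 9*3 = 27 chips; eligible A, B, D
Layer 28-57: 30 each from A, D = 30*2 = 60 chips; eligible A, D

Pot 1: 72 chips, eligible: A, B, C, D
Pot 2: 27 chips, eligible: A, B, D
Pot 3: 60 chips, eligible: A, D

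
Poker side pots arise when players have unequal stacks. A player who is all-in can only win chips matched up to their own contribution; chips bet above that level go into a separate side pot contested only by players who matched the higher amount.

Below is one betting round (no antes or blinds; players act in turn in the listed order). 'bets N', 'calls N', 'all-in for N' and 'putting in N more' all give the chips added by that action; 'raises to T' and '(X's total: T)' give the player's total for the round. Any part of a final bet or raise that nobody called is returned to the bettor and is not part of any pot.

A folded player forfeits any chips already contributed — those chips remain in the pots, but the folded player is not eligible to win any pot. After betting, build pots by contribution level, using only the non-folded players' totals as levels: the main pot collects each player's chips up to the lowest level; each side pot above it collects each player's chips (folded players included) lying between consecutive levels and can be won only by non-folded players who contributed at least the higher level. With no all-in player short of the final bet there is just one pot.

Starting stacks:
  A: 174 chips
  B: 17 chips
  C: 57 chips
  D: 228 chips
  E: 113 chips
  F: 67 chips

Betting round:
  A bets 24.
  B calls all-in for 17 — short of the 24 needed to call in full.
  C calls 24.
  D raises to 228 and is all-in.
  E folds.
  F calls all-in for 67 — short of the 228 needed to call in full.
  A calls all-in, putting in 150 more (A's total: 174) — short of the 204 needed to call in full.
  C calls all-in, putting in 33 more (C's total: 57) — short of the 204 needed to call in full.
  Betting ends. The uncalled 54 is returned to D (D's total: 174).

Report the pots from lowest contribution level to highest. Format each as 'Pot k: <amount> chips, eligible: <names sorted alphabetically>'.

Pot 1: 85 chips, eligible: A, B, C, D, F
Pot 2: 160 chips, eligible: A, C, D, F
Pot 3: 30 chips, eligible: A, D, F
Pot 4: 214 chips, eligible: A, D

Derivation:
Contributions (after 54 returned to D): A=174, B=17, C=57, D=174, F=67
Folded: E
Pot levels (distinct totals of non-folded players): 17, 57, 67, 174
Layer 1-17: 17 each from A, B, C, D, F = 17*5 = 85 chips; eligible A, B, C, D, F
Layer 18-57: 40 each from A, C, D, F = 40*4 = 160 chips; eligible A, C, D, F
Layer 58-67: 10 each from A, D, F = 10*3 = 30 chips; eligible A, D, F
Layer 68-174: 107 each from A, D = 107*2 = 214 chips; eligible A, D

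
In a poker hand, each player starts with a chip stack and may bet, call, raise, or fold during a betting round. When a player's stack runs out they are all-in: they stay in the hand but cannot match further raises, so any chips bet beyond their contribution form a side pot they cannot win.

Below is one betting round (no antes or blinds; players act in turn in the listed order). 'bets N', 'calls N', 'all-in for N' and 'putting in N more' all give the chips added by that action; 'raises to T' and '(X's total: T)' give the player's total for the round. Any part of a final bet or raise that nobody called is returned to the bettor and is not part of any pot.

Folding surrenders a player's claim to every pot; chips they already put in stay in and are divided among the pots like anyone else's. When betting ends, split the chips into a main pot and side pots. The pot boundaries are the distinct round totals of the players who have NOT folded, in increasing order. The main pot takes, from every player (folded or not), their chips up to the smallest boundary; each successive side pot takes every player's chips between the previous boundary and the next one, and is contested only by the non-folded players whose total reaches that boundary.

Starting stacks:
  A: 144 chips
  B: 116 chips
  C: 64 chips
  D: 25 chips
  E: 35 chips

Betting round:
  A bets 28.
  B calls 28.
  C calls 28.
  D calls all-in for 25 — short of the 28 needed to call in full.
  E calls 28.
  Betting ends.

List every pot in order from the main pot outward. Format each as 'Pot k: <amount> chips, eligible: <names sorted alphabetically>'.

Contributions: A=28, B=28, C=28, D=25, E=28
Pot levels (distinct totals of non-folded players): 25, 28
Layer 1-25: 25 each from A, B, C, D, E = 25*5 = 125 chips; eligible A, B, C, D, E
Layer 26-28: 3 each from A, B, C, E = 3*4 = 12 chips; eligible A, B, C, E

Pot 1: 125 chips, eligible: A, B, C, D, E
Pot 2: 12 chips, eligible: A, B, C, E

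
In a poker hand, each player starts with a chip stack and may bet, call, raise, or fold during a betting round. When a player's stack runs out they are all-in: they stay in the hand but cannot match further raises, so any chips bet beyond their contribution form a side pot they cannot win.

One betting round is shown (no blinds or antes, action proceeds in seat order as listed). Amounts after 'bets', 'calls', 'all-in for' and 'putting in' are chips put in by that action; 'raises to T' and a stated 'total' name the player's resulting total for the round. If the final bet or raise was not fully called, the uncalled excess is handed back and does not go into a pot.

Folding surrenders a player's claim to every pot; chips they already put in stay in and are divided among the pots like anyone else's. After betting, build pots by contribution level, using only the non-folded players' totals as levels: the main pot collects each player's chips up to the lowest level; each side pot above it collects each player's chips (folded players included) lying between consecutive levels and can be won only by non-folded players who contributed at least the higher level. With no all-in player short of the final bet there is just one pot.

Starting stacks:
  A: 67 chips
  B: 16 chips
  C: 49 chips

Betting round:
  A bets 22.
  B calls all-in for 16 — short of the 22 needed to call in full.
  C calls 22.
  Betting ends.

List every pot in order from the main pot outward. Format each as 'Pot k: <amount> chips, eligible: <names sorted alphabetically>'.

Contributions: A=22, B=16, C=22
Pot levels (distinct totals of non-folded players): 16, 22
Layer 1-16: 16 each from A, B, C = 16*3 = 48 chips; eligible A, B, C
Layer 17-22: 6 each from A, C = 6*2 = 12 chips; eligible A, C

Pot 1: 48 chips, eligible: A, B, C
Pot 2: 12 chips, eligible: A, C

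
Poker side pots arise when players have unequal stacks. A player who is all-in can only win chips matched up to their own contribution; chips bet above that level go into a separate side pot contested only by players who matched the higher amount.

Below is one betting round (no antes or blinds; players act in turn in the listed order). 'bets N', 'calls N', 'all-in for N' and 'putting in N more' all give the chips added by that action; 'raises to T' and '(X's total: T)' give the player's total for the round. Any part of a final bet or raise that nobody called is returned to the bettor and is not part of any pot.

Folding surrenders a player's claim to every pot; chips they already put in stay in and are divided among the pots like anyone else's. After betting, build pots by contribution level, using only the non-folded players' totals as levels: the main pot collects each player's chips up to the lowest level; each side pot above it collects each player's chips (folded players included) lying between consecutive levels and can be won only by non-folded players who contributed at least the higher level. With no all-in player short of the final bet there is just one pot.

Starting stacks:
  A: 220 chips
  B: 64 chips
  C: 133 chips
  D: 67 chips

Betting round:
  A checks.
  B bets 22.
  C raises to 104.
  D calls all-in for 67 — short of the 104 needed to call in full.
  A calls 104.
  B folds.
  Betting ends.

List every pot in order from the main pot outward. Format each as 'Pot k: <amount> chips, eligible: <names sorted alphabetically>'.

Pot 1: 223 chips, eligible: A, C, D
Pot 2: 74 chips, eligible: A, C

Derivation:
Contributions: A=104, B=22, C=104, D=67
Folded: B
Pot levels (distinct totals of non-folded players): 67, 104
Layer 1-67: A 67 + B 22 + C 67 + D 67 = 223 chips; eligible A, C, D
Layer 68-104: 37 each from A, C = 37*2 = 74 chips; eligible A, C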